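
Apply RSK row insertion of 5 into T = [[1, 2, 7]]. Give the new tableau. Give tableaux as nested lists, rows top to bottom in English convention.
[[1, 2, 5], [7]]

In row 1, 5 replaces 7 (the leftmost entry greater than 5); 7 is bumped to row 2. 7 starts a new row 2. The new tableau is [[1, 2, 5], [7]].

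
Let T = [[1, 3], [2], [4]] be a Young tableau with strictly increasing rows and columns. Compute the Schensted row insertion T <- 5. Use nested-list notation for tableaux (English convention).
[[1, 3, 5], [2], [4]]

5 is larger than every entry of row 1, so it is appended to row 1. The new tableau is [[1, 3, 5], [2], [4]].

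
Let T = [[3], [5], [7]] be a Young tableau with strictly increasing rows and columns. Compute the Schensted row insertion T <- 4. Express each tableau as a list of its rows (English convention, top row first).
4 is larger than every entry of row 1, so it is appended to row 1. The new tableau is [[3, 4], [5], [7]].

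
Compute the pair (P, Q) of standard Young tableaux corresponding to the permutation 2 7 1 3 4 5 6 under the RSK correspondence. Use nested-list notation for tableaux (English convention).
Insert each entry of the permutation into P by Schensted row insertion, recording in Q the position of each new cell.

After inserting 2: P = [[2]].
After inserting 7: P = [[2, 7]].
After inserting 1: P = [[1, 7], [2]].
After inserting 3: P = [[1, 3], [2, 7]].
After inserting 4: P = [[1, 3, 4], [2, 7]].
After inserting 5: P = [[1, 3, 4, 5], [2, 7]].
After inserting 6: P = [[1, 3, 4, 5, 6], [2, 7]].

So P = [[1, 3, 4, 5, 6], [2, 7]], Q = [[1, 2, 5, 6, 7], [3, 4]].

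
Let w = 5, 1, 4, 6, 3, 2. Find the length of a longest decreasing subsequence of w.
4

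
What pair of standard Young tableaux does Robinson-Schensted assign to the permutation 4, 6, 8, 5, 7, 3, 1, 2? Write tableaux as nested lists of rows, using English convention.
Insert each entry of the permutation into P by Schensted row insertion, recording in Q the position of each new cell.

After inserting 4: P = [[4]].
After inserting 6: P = [[4, 6]].
After inserting 8: P = [[4, 6, 8]].
After inserting 5: P = [[4, 5, 8], [6]].
After inserting 7: P = [[4, 5, 7], [6, 8]].
After inserting 3: P = [[3, 5, 7], [4, 8], [6]].
After inserting 1: P = [[1, 5, 7], [3, 8], [4], [6]].
After inserting 2: P = [[1, 2, 7], [3, 5], [4, 8], [6]].

So P = [[1, 2, 7], [3, 5], [4, 8], [6]], Q = [[1, 2, 3], [4, 5], [6, 8], [7]].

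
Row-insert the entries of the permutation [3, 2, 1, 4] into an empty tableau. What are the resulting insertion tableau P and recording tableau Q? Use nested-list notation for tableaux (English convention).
P = [[1, 4], [2], [3]], Q = [[1, 4], [2], [3]]

Insert each entry of the permutation into P by Schensted row insertion, recording in Q the position of each new cell.

Insert 3: appended to row 1. P = [[3]].
Insert 2: 2 bumps 3 from row 1; 3 starts row 2. P = [[2], [3]].
Insert 1: 1 bumps 2 from row 1; 2 bumps 3 from row 2; 3 starts row 3. P = [[1], [2], [3]].
Insert 4: appended to row 1. P = [[1, 4], [2], [3]].

So P = [[1, 4], [2], [3]], Q = [[1, 4], [2], [3]].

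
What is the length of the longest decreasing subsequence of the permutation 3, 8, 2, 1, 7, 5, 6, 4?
4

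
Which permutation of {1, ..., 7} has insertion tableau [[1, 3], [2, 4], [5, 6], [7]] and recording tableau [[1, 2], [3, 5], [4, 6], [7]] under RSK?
Reverse the RSK construction: for i from n down to 1, find the cell of Q containing i, remove the entry at that cell from P, and reverse-bump it up through P; the value ejected from row 1 is w(i).

Step i=7: Q has 7 at row 4, column 1; remove 7 from row 4 of P and reverse-bump: 7 enters row 3 and ejects 6; 6 enters row 2 and ejects 4; 4 enters row 1 and ejects 3. So w(7) = 3. P is now [[1, 4], [2, 6], [5, 7]].
Step i=6: Q has 6 at row 3, column 2; remove 7 from row 3 of P and reverse-bump: 7 enters row 2 and ejects 6; 6 enters row 1 and ejects 4. So w(6) = 4. P is now [[1, 6], [2, 7], [5]].
Step i=5: Q has 5 at row 2, column 2; remove 7 from row 2 of P and reverse-bump: 7 enters row 1 and ejects 6. So w(5) = 6. P is now [[1, 7], [2], [5]].
Step i=4: Q has 4 at row 3, column 1; remove 5 from row 3 of P and reverse-bump: 5 enters row 2 and ejects 2; 2 enters row 1 and ejects 1. So w(4) = 1. P is now [[2, 7], [5]].
Step i=3: Q has 3 at row 2, column 1; remove 5 from row 2 of P and reverse-bump: 5 enters row 1 and ejects 2. So w(3) = 2. P is now [[5, 7]].
Step i=2: Q has 2 at row 1, column 2; remove that cell from P, ejecting 7. So w(2) = 7. P is now [[5]].
Step i=1: Q has 1 at row 1, column 1; remove that cell from P, ejecting 5. So w(1) = 5. P is now [].

So w = 5 7 2 1 6 4 3.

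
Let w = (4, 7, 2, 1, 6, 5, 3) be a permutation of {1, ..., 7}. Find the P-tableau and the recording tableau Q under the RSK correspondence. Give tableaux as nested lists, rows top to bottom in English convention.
P = [[1, 3], [2, 5], [4, 6], [7]], Q = [[1, 2], [3, 5], [4, 6], [7]]

Insert each entry of the permutation into P by Schensted row insertion, recording in Q the position of each new cell.

Insert 4: appended to row 1. P = [[4]], Q = [[1]].
Insert 7: appended to row 1. P = [[4, 7]], Q = [[1, 2]].
Insert 2: 2 bumps 4 from row 1; 4 starts row 2. P = [[2, 7], [4]], Q = [[1, 2], [3]].
Insert 1: 1 bumps 2 from row 1; 2 bumps 4 from row 2; 4 starts row 3. P = [[1, 7], [2], [4]], Q = [[1, 2], [3], [4]].
Insert 6: 6 bumps 7 from row 1; 7 appends to row 2. P = [[1, 6], [2, 7], [4]], Q = [[1, 2], [3, 5], [4]].
Insert 5: 5 bumps 6 from row 1; 6 bumps 7 from row 2; 7 appends to row 3. P = [[1, 5], [2, 6], [4, 7]], Q = [[1, 2], [3, 5], [4, 6]].
Insert 3: 3 bumps 5 from row 1; 5 bumps 6 from row 2; 6 bumps 7 from row 3; 7 starts row 4. P = [[1, 3], [2, 5], [4, 6], [7]], Q = [[1, 2], [3, 5], [4, 6], [7]].

So P = [[1, 3], [2, 5], [4, 6], [7]], Q = [[1, 2], [3, 5], [4, 6], [7]].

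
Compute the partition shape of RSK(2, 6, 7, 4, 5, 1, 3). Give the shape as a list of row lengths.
[3, 2, 2]

Row-insert each entry into an empty tableau.

After inserting 2: P = [[2]].
After inserting 6: P = [[2, 6]].
After inserting 7: P = [[2, 6, 7]].
After inserting 4: P = [[2, 4, 7], [6]].
After inserting 5: P = [[2, 4, 5], [6, 7]].
After inserting 1: P = [[1, 4, 5], [2, 7], [6]].
After inserting 3: P = [[1, 3, 5], [2, 4], [6, 7]].

The final insertion tableau P = [[1, 3, 5], [2, 4], [6, 7]] has shape [3, 2, 2].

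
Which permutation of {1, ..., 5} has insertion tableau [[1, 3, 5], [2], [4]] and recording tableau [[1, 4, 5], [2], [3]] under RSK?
4 2 1 3 5

Reverse the RSK construction: for i from n down to 1, find the cell of Q containing i, remove the entry at that cell from P, and reverse-bump it up through P; the value ejected from row 1 is w(i).

Step i=5: Q has 5 at row 1, column 3; remove that cell from P, ejecting 5. So w(5) = 5. P is now [[1, 3], [2], [4]].
Step i=4: Q has 4 at row 1, column 2; remove that cell from P, ejecting 3. So w(4) = 3. P is now [[1], [2], [4]].
Step i=3: Q has 3 at row 3, column 1; remove 4 from row 3 of P and reverse-bump: 4 enters row 2 and ejects 2; 2 enters row 1 and ejects 1. So w(3) = 1. P is now [[2], [4]].
Step i=2: Q has 2 at row 2, column 1; remove 4 from row 2 of P and reverse-bump: 4 enters row 1 and ejects 2. So w(2) = 2. P is now [[4]].
Step i=1: Q has 1 at row 1, column 1; remove that cell from P, ejecting 4. So w(1) = 4. P is now [].

So w = 4 2 1 3 5.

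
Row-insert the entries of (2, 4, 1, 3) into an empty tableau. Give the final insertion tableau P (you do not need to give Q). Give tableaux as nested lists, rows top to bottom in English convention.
P = [[1, 3], [2, 4]]

Insert 2: appended to row 1. P = [[2]].
Insert 4: appended to row 1. P = [[2, 4]].
Insert 1: 1 bumps 2 from row 1; 2 starts row 2. P = [[1, 4], [2]].
Insert 3: 3 bumps 4 from row 1; 4 appends to row 2. P = [[1, 3], [2, 4]].

So P = [[1, 3], [2, 4]].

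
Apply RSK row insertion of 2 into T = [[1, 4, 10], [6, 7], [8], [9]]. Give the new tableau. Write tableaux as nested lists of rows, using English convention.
[[1, 2, 10], [4, 7], [6], [8], [9]]

In row 1, 2 replaces 4 (the leftmost entry greater than 2); 4 is bumped to row 2. In row 2, 4 replaces 6 (the leftmost entry greater than 4); 6 is bumped to row 3. In row 3, 6 replaces 8 (the leftmost entry greater than 6); 8 is bumped to row 4. In row 4, 8 replaces 9 (the leftmost entry greater than 8); 9 is bumped to row 5. 9 starts a new row 5. The new tableau is [[1, 2, 10], [4, 7], [6], [8], [9]].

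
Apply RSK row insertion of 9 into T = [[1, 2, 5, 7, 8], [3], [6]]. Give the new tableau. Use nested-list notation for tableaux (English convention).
9 is larger than every entry of row 1, so it is appended to row 1. The new tableau is [[1, 2, 5, 7, 8, 9], [3], [6]].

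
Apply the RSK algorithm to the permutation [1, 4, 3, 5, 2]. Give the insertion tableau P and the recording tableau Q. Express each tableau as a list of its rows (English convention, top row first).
Insert each entry of the permutation into P by Schensted row insertion, recording in Q the position of each new cell.

After inserting 1: P = [[1]].
After inserting 4: P = [[1, 4]].
After inserting 3: P = [[1, 3], [4]].
After inserting 5: P = [[1, 3, 5], [4]].
After inserting 2: P = [[1, 2, 5], [3], [4]].

So P = [[1, 2, 5], [3], [4]], Q = [[1, 2, 4], [3], [5]].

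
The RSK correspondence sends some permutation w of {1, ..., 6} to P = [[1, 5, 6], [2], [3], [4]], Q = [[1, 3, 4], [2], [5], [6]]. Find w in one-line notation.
Reverse RSK: for i = n, n-1, ..., 1, locate i in Q, remove the corresponding corner cell from P, and reverse-bump its entry up through P; the value ejected from row 1 is w(i).

So w = 4 3 5 6 2 1.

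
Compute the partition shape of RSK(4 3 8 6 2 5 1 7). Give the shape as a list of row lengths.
Row-insert each entry into an empty tableau.

After inserting 4: P = [[4]].
After inserting 3: P = [[3], [4]].
After inserting 8: P = [[3, 8], [4]].
After inserting 6: P = [[3, 6], [4, 8]].
After inserting 2: P = [[2, 6], [3, 8], [4]].
After inserting 5: P = [[2, 5], [3, 6], [4, 8]].
After inserting 1: P = [[1, 5], [2, 6], [3, 8], [4]].
After inserting 7: P = [[1, 5, 7], [2, 6], [3, 8], [4]].

The final insertion tableau P = [[1, 5, 7], [2, 6], [3, 8], [4]] has shape [3, 2, 2, 1].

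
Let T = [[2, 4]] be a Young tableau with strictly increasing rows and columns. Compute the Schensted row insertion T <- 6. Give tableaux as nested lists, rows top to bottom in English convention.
6 is larger than every entry of row 1, so it is appended to row 1. The new tableau is [[2, 4, 6]].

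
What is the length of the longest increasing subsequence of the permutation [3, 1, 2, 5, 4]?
3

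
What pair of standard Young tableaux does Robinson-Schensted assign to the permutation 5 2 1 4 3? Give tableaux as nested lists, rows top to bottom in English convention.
Insert each entry of the permutation into P by Schensted row insertion, recording in Q the position of each new cell.

Insert 5: appended to row 1. P = [[5]].
Insert 2: 2 bumps 5 from row 1; 5 starts row 2. P = [[2], [5]].
Insert 1: 1 bumps 2 from row 1; 2 bumps 5 from row 2; 5 starts row 3. P = [[1], [2], [5]].
Insert 4: appended to row 1. P = [[1, 4], [2], [5]].
Insert 3: 3 bumps 4 from row 1; 4 appends to row 2. P = [[1, 3], [2, 4], [5]].

So P = [[1, 3], [2, 4], [5]], Q = [[1, 4], [2, 5], [3]].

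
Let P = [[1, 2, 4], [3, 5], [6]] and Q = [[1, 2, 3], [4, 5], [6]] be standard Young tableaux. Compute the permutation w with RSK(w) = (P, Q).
Reverse the RSK construction: for i from n down to 1, find the cell of Q containing i, remove the entry at that cell from P, and reverse-bump it up through P; the value ejected from row 1 is w(i).

Step i=6: Q has 6 at row 3, column 1; remove 6 from row 3 of P and reverse-bump: 6 enters row 2 and ejects 5; 5 enters row 1 and ejects 4. So w(6) = 4. P is now [[1, 2, 5], [3, 6]].
Step i=5: Q has 5 at row 2, column 2; remove 6 from row 2 of P and reverse-bump: 6 enters row 1 and ejects 5. So w(5) = 5. P is now [[1, 2, 6], [3]].
Step i=4: Q has 4 at row 2, column 1; remove 3 from row 2 of P and reverse-bump: 3 enters row 1 and ejects 2. So w(4) = 2. P is now [[1, 3, 6]].
Step i=3: Q has 3 at row 1, column 3; remove that cell from P, ejecting 6. So w(3) = 6. P is now [[1, 3]].
Step i=2: Q has 2 at row 1, column 2; remove that cell from P, ejecting 3. So w(2) = 3. P is now [[1]].
Step i=1: Q has 1 at row 1, column 1; remove that cell from P, ejecting 1. So w(1) = 1. P is now [].

So w = 1 3 6 2 5 4.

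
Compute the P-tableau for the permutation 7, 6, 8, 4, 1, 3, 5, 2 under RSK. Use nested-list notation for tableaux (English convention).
P = [[1, 2, 5], [3, 8], [4], [6], [7]]

Insert 7: appended to row 1. P = [[7]].
Insert 6: 6 bumps 7 from row 1; 7 starts row 2. P = [[6], [7]].
Insert 8: appended to row 1. P = [[6, 8], [7]].
Insert 4: 4 bumps 6 from row 1; 6 bumps 7 from row 2; 7 starts row 3. P = [[4, 8], [6], [7]].
Insert 1: 1 bumps 4 from row 1; 4 bumps 6 from row 2; 6 bumps 7 from row 3; 7 starts row 4. P = [[1, 8], [4], [6], [7]].
Insert 3: 3 bumps 8 from row 1; 8 appends to row 2. P = [[1, 3], [4, 8], [6], [7]].
Insert 5: appended to row 1. P = [[1, 3, 5], [4, 8], [6], [7]].
Insert 2: 2 bumps 3 from row 1; 3 bumps 4 from row 2; 4 bumps 6 from row 3; 6 bumps 7 from row 4; 7 starts row 5. P = [[1, 2, 5], [3, 8], [4], [6], [7]].

So P = [[1, 2, 5], [3, 8], [4], [6], [7]].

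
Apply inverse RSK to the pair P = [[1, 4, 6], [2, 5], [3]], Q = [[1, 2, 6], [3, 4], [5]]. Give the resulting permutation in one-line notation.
Reverse RSK: for i = n, n-1, ..., 1, locate i in Q, remove the corresponding corner cell from P, and reverse-bump its entry up through P; the value ejected from row 1 is w(i).

So w = 3 5 2 4 1 6.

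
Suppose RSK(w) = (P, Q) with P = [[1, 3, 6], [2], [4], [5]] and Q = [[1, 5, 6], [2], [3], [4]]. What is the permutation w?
5 4 2 1 3 6

Reverse the RSK construction: for i from n down to 1, find the cell of Q containing i, remove the entry at that cell from P, and reverse-bump it up through P; the value ejected from row 1 is w(i).

Step i=6: Q has 6 at row 1, column 3; remove that cell from P, ejecting 6. So w(6) = 6. P is now [[1, 3], [2], [4], [5]].
Step i=5: Q has 5 at row 1, column 2; remove that cell from P, ejecting 3. So w(5) = 3. P is now [[1], [2], [4], [5]].
Step i=4: Q has 4 at row 4, column 1; remove 5 from row 4 of P and reverse-bump: 5 enters row 3 and ejects 4; 4 enters row 2 and ejects 2; 2 enters row 1 and ejects 1. So w(4) = 1. P is now [[2], [4], [5]].
Step i=3: Q has 3 at row 3, column 1; remove 5 from row 3 of P and reverse-bump: 5 enters row 2 and ejects 4; 4 enters row 1 and ejects 2. So w(3) = 2. P is now [[4], [5]].
Step i=2: Q has 2 at row 2, column 1; remove 5 from row 2 of P and reverse-bump: 5 enters row 1 and ejects 4. So w(2) = 4. P is now [[5]].
Step i=1: Q has 1 at row 1, column 1; remove that cell from P, ejecting 5. So w(1) = 5. P is now [].

So w = 5 4 2 1 3 6.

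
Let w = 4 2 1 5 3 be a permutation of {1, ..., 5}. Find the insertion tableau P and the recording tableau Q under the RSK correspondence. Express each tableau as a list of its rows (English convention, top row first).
Insert each entry of the permutation into P by Schensted row insertion, recording in Q the position of each new cell.

Insert 4: appended to row 1. P = [[4]], Q = [[1]].
Insert 2: 2 bumps 4 from row 1; 4 starts row 2. P = [[2], [4]], Q = [[1], [2]].
Insert 1: 1 bumps 2 from row 1; 2 bumps 4 from row 2; 4 starts row 3. P = [[1], [2], [4]], Q = [[1], [2], [3]].
Insert 5: appended to row 1. P = [[1, 5], [2], [4]], Q = [[1, 4], [2], [3]].
Insert 3: 3 bumps 5 from row 1; 5 appends to row 2. P = [[1, 3], [2, 5], [4]], Q = [[1, 4], [2, 5], [3]].

So P = [[1, 3], [2, 5], [4]], Q = [[1, 4], [2, 5], [3]].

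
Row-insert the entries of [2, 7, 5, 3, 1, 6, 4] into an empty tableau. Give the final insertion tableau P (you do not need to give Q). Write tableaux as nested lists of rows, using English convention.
Insert 2: appended to row 1. P = [[2]].
Insert 7: appended to row 1. P = [[2, 7]].
Insert 5: 5 bumps 7 from row 1; 7 starts row 2. P = [[2, 5], [7]].
Insert 3: 3 bumps 5 from row 1; 5 bumps 7 from row 2; 7 starts row 3. P = [[2, 3], [5], [7]].
Insert 1: 1 bumps 2 from row 1; 2 bumps 5 from row 2; 5 bumps 7 from row 3; 7 starts row 4. P = [[1, 3], [2], [5], [7]].
Insert 6: appended to row 1. P = [[1, 3, 6], [2], [5], [7]].
Insert 4: 4 bumps 6 from row 1; 6 appends to row 2. P = [[1, 3, 4], [2, 6], [5], [7]].

So P = [[1, 3, 4], [2, 6], [5], [7]].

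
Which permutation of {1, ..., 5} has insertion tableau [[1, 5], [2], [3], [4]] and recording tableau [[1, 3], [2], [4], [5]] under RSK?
Reverse the RSK construction: for i from n down to 1, find the cell of Q containing i, remove the entry at that cell from P, and reverse-bump it up through P; the value ejected from row 1 is w(i).

Step i=5: Q has 5 at row 4, column 1; remove 4 from row 4 of P and reverse-bump: 4 enters row 3 and ejects 3; 3 enters row 2 and ejects 2; 2 enters row 1 and ejects 1. So w(5) = 1. P is now [[2, 5], [3], [4]].
Step i=4: Q has 4 at row 3, column 1; remove 4 from row 3 of P and reverse-bump: 4 enters row 2 and ejects 3; 3 enters row 1 and ejects 2. So w(4) = 2. P is now [[3, 5], [4]].
Step i=3: Q has 3 at row 1, column 2; remove that cell from P, ejecting 5. So w(3) = 5. P is now [[3], [4]].
Step i=2: Q has 2 at row 2, column 1; remove 4 from row 2 of P and reverse-bump: 4 enters row 1 and ejects 3. So w(2) = 3. P is now [[4]].
Step i=1: Q has 1 at row 1, column 1; remove that cell from P, ejecting 4. So w(1) = 4. P is now [].

So w = 4 3 5 2 1.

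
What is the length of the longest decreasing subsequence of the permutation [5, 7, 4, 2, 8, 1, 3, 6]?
4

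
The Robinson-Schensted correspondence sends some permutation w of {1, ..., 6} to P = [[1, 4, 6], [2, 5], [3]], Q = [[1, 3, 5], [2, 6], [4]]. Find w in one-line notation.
3 2 5 1 6 4

Reverse the RSK construction: for i from n down to 1, find the cell of Q containing i, remove the entry at that cell from P, and reverse-bump it up through P; the value ejected from row 1 is w(i).

Step i=6: Q has 6 at row 2, column 2; remove 5 from row 2 of P and reverse-bump: 5 enters row 1 and ejects 4. So w(6) = 4. P is now [[1, 5, 6], [2], [3]].
Step i=5: Q has 5 at row 1, column 3; remove that cell from P, ejecting 6. So w(5) = 6. P is now [[1, 5], [2], [3]].
Step i=4: Q has 4 at row 3, column 1; remove 3 from row 3 of P and reverse-bump: 3 enters row 2 and ejects 2; 2 enters row 1 and ejects 1. So w(4) = 1. P is now [[2, 5], [3]].
Step i=3: Q has 3 at row 1, column 2; remove that cell from P, ejecting 5. So w(3) = 5. P is now [[2], [3]].
Step i=2: Q has 2 at row 2, column 1; remove 3 from row 2 of P and reverse-bump: 3 enters row 1 and ejects 2. So w(2) = 2. P is now [[3]].
Step i=1: Q has 1 at row 1, column 1; remove that cell from P, ejecting 3. So w(1) = 3. P is now [].

So w = 3 2 5 1 6 4.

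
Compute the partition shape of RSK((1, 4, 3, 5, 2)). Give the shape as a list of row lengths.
RSK row insertion gives P = [[1, 2, 5], [3], [4]], which has shape [3, 1, 1].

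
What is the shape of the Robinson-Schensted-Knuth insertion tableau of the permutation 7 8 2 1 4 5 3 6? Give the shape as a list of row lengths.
RSK row insertion gives P = [[1, 3, 5, 6], [2, 4], [7, 8]], which has shape [4, 2, 2].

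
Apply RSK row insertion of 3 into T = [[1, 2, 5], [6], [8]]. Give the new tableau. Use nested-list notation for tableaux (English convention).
In row 1, 3 replaces 5 (the leftmost entry greater than 3); 5 is bumped to row 2. In row 2, 5 replaces 6 (the leftmost entry greater than 5); 6 is bumped to row 3. In row 3, 6 replaces 8 (the leftmost entry greater than 6); 8 is bumped to row 4. 8 starts a new row 4. The new tableau is [[1, 2, 3], [5], [6], [8]].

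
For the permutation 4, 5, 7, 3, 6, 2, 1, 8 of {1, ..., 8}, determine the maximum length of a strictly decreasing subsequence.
4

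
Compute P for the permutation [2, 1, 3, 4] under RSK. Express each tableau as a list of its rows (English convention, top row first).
P = [[1, 3, 4], [2]]

Insert 2: appended to row 1. P = [[2]].
Insert 1: 1 bumps 2 from row 1; 2 starts row 2. P = [[1], [2]].
Insert 3: appended to row 1. P = [[1, 3], [2]].
Insert 4: appended to row 1. P = [[1, 3, 4], [2]].

So P = [[1, 3, 4], [2]].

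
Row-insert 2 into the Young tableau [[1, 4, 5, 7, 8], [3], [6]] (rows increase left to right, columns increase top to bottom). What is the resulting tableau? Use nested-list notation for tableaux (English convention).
[[1, 2, 5, 7, 8], [3, 4], [6]]

In row 1, 2 replaces 4 (the leftmost entry greater than 2); 4 is bumped to row 2. 4 is appended to row 2. The new tableau is [[1, 2, 5, 7, 8], [3, 4], [6]].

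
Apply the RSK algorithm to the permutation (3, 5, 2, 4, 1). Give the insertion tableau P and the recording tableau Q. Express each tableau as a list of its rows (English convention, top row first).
Insert each entry of the permutation into P by Schensted row insertion, recording in Q the position of each new cell.

After inserting 3: P = [[3]].
After inserting 5: P = [[3, 5]].
After inserting 2: P = [[2, 5], [3]].
After inserting 4: P = [[2, 4], [3, 5]].
After inserting 1: P = [[1, 4], [2, 5], [3]].

So P = [[1, 4], [2, 5], [3]], Q = [[1, 2], [3, 4], [5]].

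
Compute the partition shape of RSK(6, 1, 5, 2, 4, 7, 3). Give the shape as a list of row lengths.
Row-insert each entry into an empty tableau.

After inserting 6: P = [[6]].
After inserting 1: P = [[1], [6]].
After inserting 5: P = [[1, 5], [6]].
After inserting 2: P = [[1, 2], [5], [6]].
After inserting 4: P = [[1, 2, 4], [5], [6]].
After inserting 7: P = [[1, 2, 4, 7], [5], [6]].
After inserting 3: P = [[1, 2, 3, 7], [4], [5], [6]].

The final insertion tableau P = [[1, 2, 3, 7], [4], [5], [6]] has shape [4, 1, 1, 1].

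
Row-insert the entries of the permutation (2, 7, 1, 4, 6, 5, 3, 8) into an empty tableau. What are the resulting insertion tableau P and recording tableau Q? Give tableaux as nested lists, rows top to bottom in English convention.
P = [[1, 3, 5, 8], [2, 4], [6], [7]], Q = [[1, 2, 5, 8], [3, 4], [6], [7]]

Insert each entry of the permutation into P by Schensted row insertion, recording in Q the position of each new cell.

Insert 2: appended to row 1. P = [[2]].
Insert 7: appended to row 1. P = [[2, 7]].
Insert 1: 1 bumps 2 from row 1; 2 starts row 2. P = [[1, 7], [2]].
Insert 4: 4 bumps 7 from row 1; 7 appends to row 2. P = [[1, 4], [2, 7]].
Insert 6: appended to row 1. P = [[1, 4, 6], [2, 7]].
Insert 5: 5 bumps 6 from row 1; 6 bumps 7 from row 2; 7 starts row 3. P = [[1, 4, 5], [2, 6], [7]].
Insert 3: 3 bumps 4 from row 1; 4 bumps 6 from row 2; 6 bumps 7 from row 3; 7 starts row 4. P = [[1, 3, 5], [2, 4], [6], [7]].
Insert 8: appended to row 1. P = [[1, 3, 5, 8], [2, 4], [6], [7]].

So P = [[1, 3, 5, 8], [2, 4], [6], [7]], Q = [[1, 2, 5, 8], [3, 4], [6], [7]].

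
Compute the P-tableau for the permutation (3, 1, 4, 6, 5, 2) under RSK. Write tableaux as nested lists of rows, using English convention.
After inserting 3: P = [[3]].
After inserting 1: P = [[1], [3]].
After inserting 4: P = [[1, 4], [3]].
After inserting 6: P = [[1, 4, 6], [3]].
After inserting 5: P = [[1, 4, 5], [3, 6]].
After inserting 2: P = [[1, 2, 5], [3, 4], [6]].

So P = [[1, 2, 5], [3, 4], [6]].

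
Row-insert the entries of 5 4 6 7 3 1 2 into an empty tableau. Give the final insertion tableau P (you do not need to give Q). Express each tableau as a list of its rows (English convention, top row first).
P = [[1, 2, 7], [3, 6], [4], [5]]

After inserting 5: P = [[5]].
After inserting 4: P = [[4], [5]].
After inserting 6: P = [[4, 6], [5]].
After inserting 7: P = [[4, 6, 7], [5]].
After inserting 3: P = [[3, 6, 7], [4], [5]].
After inserting 1: P = [[1, 6, 7], [3], [4], [5]].
After inserting 2: P = [[1, 2, 7], [3, 6], [4], [5]].

So P = [[1, 2, 7], [3, 6], [4], [5]].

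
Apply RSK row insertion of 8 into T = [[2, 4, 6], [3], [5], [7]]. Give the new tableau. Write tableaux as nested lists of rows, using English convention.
[[2, 4, 6, 8], [3], [5], [7]]

8 is larger than every entry of row 1, so it is appended to row 1. The new tableau is [[2, 4, 6, 8], [3], [5], [7]].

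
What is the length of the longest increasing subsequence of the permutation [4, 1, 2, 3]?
3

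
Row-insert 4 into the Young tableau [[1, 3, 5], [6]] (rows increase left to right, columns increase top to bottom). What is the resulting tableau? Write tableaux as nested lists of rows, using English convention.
[[1, 3, 4], [5], [6]]

In row 1, 4 replaces 5 (the leftmost entry greater than 4); 5 is bumped to row 2. In row 2, 5 replaces 6 (the leftmost entry greater than 5); 6 is bumped to row 3. 6 starts a new row 3. The new tableau is [[1, 3, 4], [5], [6]].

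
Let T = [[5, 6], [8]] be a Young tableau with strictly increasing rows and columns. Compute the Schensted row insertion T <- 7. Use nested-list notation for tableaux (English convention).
[[5, 6, 7], [8]]

7 is larger than every entry of row 1, so it is appended to row 1. The new tableau is [[5, 6, 7], [8]].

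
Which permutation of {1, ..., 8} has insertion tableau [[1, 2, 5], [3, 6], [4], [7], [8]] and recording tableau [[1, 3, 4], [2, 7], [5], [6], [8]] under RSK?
8 1 4 7 6 3 5 2

Reverse the RSK construction: for i from n down to 1, find the cell of Q containing i, remove the entry at that cell from P, and reverse-bump it up through P; the value ejected from row 1 is w(i).

Step i=8: Q has 8 at row 5, column 1; remove 8 from row 5 of P and reverse-bump: 8 enters row 4 and ejects 7; 7 enters row 3 and ejects 4; 4 enters row 2 and ejects 3; 3 enters row 1 and ejects 2. So w(8) = 2. P is now [[1, 3, 5], [4, 6], [7], [8]].
Step i=7: Q has 7 at row 2, column 2; remove 6 from row 2 of P and reverse-bump: 6 enters row 1 and ejects 5. So w(7) = 5. P is now [[1, 3, 6], [4], [7], [8]].
Step i=6: Q has 6 at row 4, column 1; remove 8 from row 4 of P and reverse-bump: 8 enters row 3 and ejects 7; 7 enters row 2 and ejects 4; 4 enters row 1 and ejects 3. So w(6) = 3. P is now [[1, 4, 6], [7], [8]].
Step i=5: Q has 5 at row 3, column 1; remove 8 from row 3 of P and reverse-bump: 8 enters row 2 and ejects 7; 7 enters row 1 and ejects 6. So w(5) = 6. P is now [[1, 4, 7], [8]].
Step i=4: Q has 4 at row 1, column 3; remove that cell from P, ejecting 7. So w(4) = 7. P is now [[1, 4], [8]].
Step i=3: Q has 3 at row 1, column 2; remove that cell from P, ejecting 4. So w(3) = 4. P is now [[1], [8]].
Step i=2: Q has 2 at row 2, column 1; remove 8 from row 2 of P and reverse-bump: 8 enters row 1 and ejects 1. So w(2) = 1. P is now [[8]].
Step i=1: Q has 1 at row 1, column 1; remove that cell from P, ejecting 8. So w(1) = 8. P is now [].

So w = 8 1 4 7 6 3 5 2.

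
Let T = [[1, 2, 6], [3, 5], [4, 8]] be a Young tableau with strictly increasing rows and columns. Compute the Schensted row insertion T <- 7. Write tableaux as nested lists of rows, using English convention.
[[1, 2, 6, 7], [3, 5], [4, 8]]

7 is larger than every entry of row 1, so it is appended to row 1. The new tableau is [[1, 2, 6, 7], [3, 5], [4, 8]].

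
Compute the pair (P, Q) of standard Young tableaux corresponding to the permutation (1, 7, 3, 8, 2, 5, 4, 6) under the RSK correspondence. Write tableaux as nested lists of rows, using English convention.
P = [[1, 2, 4, 6], [3, 5], [7, 8]], Q = [[1, 2, 4, 8], [3, 6], [5, 7]]

Insert each entry of the permutation into P by Schensted row insertion, recording in Q the position of each new cell.

After inserting 1: P = [[1]].
After inserting 7: P = [[1, 7]].
After inserting 3: P = [[1, 3], [7]].
After inserting 8: P = [[1, 3, 8], [7]].
After inserting 2: P = [[1, 2, 8], [3], [7]].
After inserting 5: P = [[1, 2, 5], [3, 8], [7]].
After inserting 4: P = [[1, 2, 4], [3, 5], [7, 8]].
After inserting 6: P = [[1, 2, 4, 6], [3, 5], [7, 8]].

So P = [[1, 2, 4, 6], [3, 5], [7, 8]], Q = [[1, 2, 4, 8], [3, 6], [5, 7]].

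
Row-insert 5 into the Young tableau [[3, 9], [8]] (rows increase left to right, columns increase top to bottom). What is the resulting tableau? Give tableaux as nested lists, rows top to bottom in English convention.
In row 1, 5 replaces 9 (the leftmost entry greater than 5); 9 is bumped to row 2. 9 is appended to row 2. The new tableau is [[3, 5], [8, 9]].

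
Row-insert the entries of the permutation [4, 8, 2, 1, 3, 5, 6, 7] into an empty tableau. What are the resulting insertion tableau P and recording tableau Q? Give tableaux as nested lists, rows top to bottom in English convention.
P = [[1, 3, 5, 6, 7], [2, 8], [4]], Q = [[1, 2, 6, 7, 8], [3, 5], [4]]

Insert each entry of the permutation into P by Schensted row insertion, recording in Q the position of each new cell.

Insert 4: appended to row 1. P = [[4]].
Insert 8: appended to row 1. P = [[4, 8]].
Insert 2: 2 bumps 4 from row 1; 4 starts row 2. P = [[2, 8], [4]].
Insert 1: 1 bumps 2 from row 1; 2 bumps 4 from row 2; 4 starts row 3. P = [[1, 8], [2], [4]].
Insert 3: 3 bumps 8 from row 1; 8 appends to row 2. P = [[1, 3], [2, 8], [4]].
Insert 5: appended to row 1. P = [[1, 3, 5], [2, 8], [4]].
Insert 6: appended to row 1. P = [[1, 3, 5, 6], [2, 8], [4]].
Insert 7: appended to row 1. P = [[1, 3, 5, 6, 7], [2, 8], [4]].

So P = [[1, 3, 5, 6, 7], [2, 8], [4]], Q = [[1, 2, 6, 7, 8], [3, 5], [4]].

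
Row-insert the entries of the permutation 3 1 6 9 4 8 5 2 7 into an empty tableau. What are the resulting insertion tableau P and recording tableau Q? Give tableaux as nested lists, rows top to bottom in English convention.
P = [[1, 2, 5, 7], [3, 4, 8], [6], [9]], Q = [[1, 3, 4, 9], [2, 5, 6], [7], [8]]

Insert each entry of the permutation into P by Schensted row insertion, recording in Q the position of each new cell.

After inserting 3: P = [[3]].
After inserting 1: P = [[1], [3]].
After inserting 6: P = [[1, 6], [3]].
After inserting 9: P = [[1, 6, 9], [3]].
After inserting 4: P = [[1, 4, 9], [3, 6]].
After inserting 8: P = [[1, 4, 8], [3, 6, 9]].
After inserting 5: P = [[1, 4, 5], [3, 6, 8], [9]].
After inserting 2: P = [[1, 2, 5], [3, 4, 8], [6], [9]].
After inserting 7: P = [[1, 2, 5, 7], [3, 4, 8], [6], [9]].

So P = [[1, 2, 5, 7], [3, 4, 8], [6], [9]], Q = [[1, 3, 4, 9], [2, 5, 6], [7], [8]].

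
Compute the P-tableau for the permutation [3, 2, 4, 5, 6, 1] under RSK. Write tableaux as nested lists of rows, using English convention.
Insert 3: appended to row 1. P = [[3]].
Insert 2: 2 bumps 3 from row 1; 3 starts row 2. P = [[2], [3]].
Insert 4: appended to row 1. P = [[2, 4], [3]].
Insert 5: appended to row 1. P = [[2, 4, 5], [3]].
Insert 6: appended to row 1. P = [[2, 4, 5, 6], [3]].
Insert 1: 1 bumps 2 from row 1; 2 bumps 3 from row 2; 3 starts row 3. P = [[1, 4, 5, 6], [2], [3]].

So P = [[1, 4, 5, 6], [2], [3]].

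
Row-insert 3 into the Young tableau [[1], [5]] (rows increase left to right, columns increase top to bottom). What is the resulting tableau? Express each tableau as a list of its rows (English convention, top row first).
[[1, 3], [5]]

3 is larger than every entry of row 1, so it is appended to row 1. The new tableau is [[1, 3], [5]].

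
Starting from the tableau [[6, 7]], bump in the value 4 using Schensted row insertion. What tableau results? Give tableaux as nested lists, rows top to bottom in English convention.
[[4, 7], [6]]

In row 1, 4 replaces 6 (the leftmost entry greater than 4); 6 is bumped to row 2. 6 starts a new row 2. The new tableau is [[4, 7], [6]].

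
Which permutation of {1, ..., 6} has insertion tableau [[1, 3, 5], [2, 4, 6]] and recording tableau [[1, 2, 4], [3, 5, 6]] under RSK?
2 4 1 6 3 5

Reverse the RSK construction: for i from n down to 1, find the cell of Q containing i, remove the entry at that cell from P, and reverse-bump it up through P; the value ejected from row 1 is w(i).

Step i=6: Q has 6 at row 2, column 3; remove 6 from row 2 of P and reverse-bump: 6 enters row 1 and ejects 5. So w(6) = 5. P is now [[1, 3, 6], [2, 4]].
Step i=5: Q has 5 at row 2, column 2; remove 4 from row 2 of P and reverse-bump: 4 enters row 1 and ejects 3. So w(5) = 3. P is now [[1, 4, 6], [2]].
Step i=4: Q has 4 at row 1, column 3; remove that cell from P, ejecting 6. So w(4) = 6. P is now [[1, 4], [2]].
Step i=3: Q has 3 at row 2, column 1; remove 2 from row 2 of P and reverse-bump: 2 enters row 1 and ejects 1. So w(3) = 1. P is now [[2, 4]].
Step i=2: Q has 2 at row 1, column 2; remove that cell from P, ejecting 4. So w(2) = 4. P is now [[2]].
Step i=1: Q has 1 at row 1, column 1; remove that cell from P, ejecting 2. So w(1) = 2. P is now [].

So w = 2 4 1 6 3 5.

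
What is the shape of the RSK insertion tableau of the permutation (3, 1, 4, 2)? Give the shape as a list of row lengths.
[2, 2]

RSK row insertion gives P = [[1, 2], [3, 4]], which has shape [2, 2].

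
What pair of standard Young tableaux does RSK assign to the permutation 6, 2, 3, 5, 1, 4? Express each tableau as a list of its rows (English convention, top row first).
P = [[1, 3, 4], [2, 5], [6]], Q = [[1, 3, 4], [2, 6], [5]]

Insert each entry of the permutation into P by Schensted row insertion, recording in Q the position of each new cell.

Insert 6: appended to row 1. P = [[6]], Q = [[1]].
Insert 2: 2 bumps 6 from row 1; 6 starts row 2. P = [[2], [6]], Q = [[1], [2]].
Insert 3: appended to row 1. P = [[2, 3], [6]], Q = [[1, 3], [2]].
Insert 5: appended to row 1. P = [[2, 3, 5], [6]], Q = [[1, 3, 4], [2]].
Insert 1: 1 bumps 2 from row 1; 2 bumps 6 from row 2; 6 starts row 3. P = [[1, 3, 5], [2], [6]], Q = [[1, 3, 4], [2], [5]].
Insert 4: 4 bumps 5 from row 1; 5 appends to row 2. P = [[1, 3, 4], [2, 5], [6]], Q = [[1, 3, 4], [2, 6], [5]].

So P = [[1, 3, 4], [2, 5], [6]], Q = [[1, 3, 4], [2, 6], [5]].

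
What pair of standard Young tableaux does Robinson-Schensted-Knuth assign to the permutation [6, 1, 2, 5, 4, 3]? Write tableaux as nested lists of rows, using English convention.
P = [[1, 2, 3], [4], [5], [6]], Q = [[1, 3, 4], [2], [5], [6]]

Insert each entry of the permutation into P by Schensted row insertion, recording in Q the position of each new cell.

Insert 6: appended to row 1. P = [[6]].
Insert 1: 1 bumps 6 from row 1; 6 starts row 2. P = [[1], [6]].
Insert 2: appended to row 1. P = [[1, 2], [6]].
Insert 5: appended to row 1. P = [[1, 2, 5], [6]].
Insert 4: 4 bumps 5 from row 1; 5 bumps 6 from row 2; 6 starts row 3. P = [[1, 2, 4], [5], [6]].
Insert 3: 3 bumps 4 from row 1; 4 bumps 5 from row 2; 5 bumps 6 from row 3; 6 starts row 4. P = [[1, 2, 3], [4], [5], [6]].

So P = [[1, 2, 3], [4], [5], [6]], Q = [[1, 3, 4], [2], [5], [6]].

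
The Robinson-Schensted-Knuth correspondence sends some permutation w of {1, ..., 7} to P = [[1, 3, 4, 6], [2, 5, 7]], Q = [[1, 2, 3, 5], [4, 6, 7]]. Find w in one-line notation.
Reverse the RSK construction: for i from n down to 1, find the cell of Q containing i, remove the entry at that cell from P, and reverse-bump it up through P; the value ejected from row 1 is w(i).

Step i=7: Q has 7 at row 2, column 3; remove 7 from row 2 of P and reverse-bump: 7 enters row 1 and ejects 6. So w(7) = 6. P is now [[1, 3, 4, 7], [2, 5]].
Step i=6: Q has 6 at row 2, column 2; remove 5 from row 2 of P and reverse-bump: 5 enters row 1 and ejects 4. So w(6) = 4. P is now [[1, 3, 5, 7], [2]].
Step i=5: Q has 5 at row 1, column 4; remove that cell from P, ejecting 7. So w(5) = 7. P is now [[1, 3, 5], [2]].
Step i=4: Q has 4 at row 2, column 1; remove 2 from row 2 of P and reverse-bump: 2 enters row 1 and ejects 1. So w(4) = 1. P is now [[2, 3, 5]].
Step i=3: Q has 3 at row 1, column 3; remove that cell from P, ejecting 5. So w(3) = 5. P is now [[2, 3]].
Step i=2: Q has 2 at row 1, column 2; remove that cell from P, ejecting 3. So w(2) = 3. P is now [[2]].
Step i=1: Q has 1 at row 1, column 1; remove that cell from P, ejecting 2. So w(1) = 2. P is now [].

So w = 2 3 5 1 7 4 6.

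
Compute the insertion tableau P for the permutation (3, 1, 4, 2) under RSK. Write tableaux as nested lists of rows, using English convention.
P = [[1, 2], [3, 4]]

Insert 3: appended to row 1. P = [[3]].
Insert 1: 1 bumps 3 from row 1; 3 starts row 2. P = [[1], [3]].
Insert 4: appended to row 1. P = [[1, 4], [3]].
Insert 2: 2 bumps 4 from row 1; 4 appends to row 2. P = [[1, 2], [3, 4]].

So P = [[1, 2], [3, 4]].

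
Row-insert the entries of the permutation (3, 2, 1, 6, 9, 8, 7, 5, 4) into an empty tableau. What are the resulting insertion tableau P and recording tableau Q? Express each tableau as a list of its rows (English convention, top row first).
P = [[1, 4, 7], [2, 5], [3, 6], [8], [9]], Q = [[1, 4, 5], [2, 6], [3, 7], [8], [9]]

Insert each entry of the permutation into P by Schensted row insertion, recording in Q the position of each new cell.

After inserting 3: P = [[3]].
After inserting 2: P = [[2], [3]].
After inserting 1: P = [[1], [2], [3]].
After inserting 6: P = [[1, 6], [2], [3]].
After inserting 9: P = [[1, 6, 9], [2], [3]].
After inserting 8: P = [[1, 6, 8], [2, 9], [3]].
After inserting 7: P = [[1, 6, 7], [2, 8], [3, 9]].
After inserting 5: P = [[1, 5, 7], [2, 6], [3, 8], [9]].
After inserting 4: P = [[1, 4, 7], [2, 5], [3, 6], [8], [9]].

So P = [[1, 4, 7], [2, 5], [3, 6], [8], [9]], Q = [[1, 4, 5], [2, 6], [3, 7], [8], [9]].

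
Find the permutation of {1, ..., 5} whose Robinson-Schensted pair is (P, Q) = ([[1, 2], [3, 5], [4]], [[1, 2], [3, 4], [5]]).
Reverse RSK: for i = n, n-1, ..., 1, locate i in Q, remove the corresponding corner cell from P, and reverse-bump its entry up through P; the value ejected from row 1 is w(i).

So w = 4 5 1 3 2.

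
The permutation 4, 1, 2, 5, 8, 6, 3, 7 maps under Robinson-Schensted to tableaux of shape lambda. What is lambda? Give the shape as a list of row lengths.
[5, 2, 1]

Row-insert each entry into an empty tableau.

After inserting 4: P = [[4]].
After inserting 1: P = [[1], [4]].
After inserting 2: P = [[1, 2], [4]].
After inserting 5: P = [[1, 2, 5], [4]].
After inserting 8: P = [[1, 2, 5, 8], [4]].
After inserting 6: P = [[1, 2, 5, 6], [4, 8]].
After inserting 3: P = [[1, 2, 3, 6], [4, 5], [8]].
After inserting 7: P = [[1, 2, 3, 6, 7], [4, 5], [8]].

The final insertion tableau P = [[1, 2, 3, 6, 7], [4, 5], [8]] has shape [5, 2, 1].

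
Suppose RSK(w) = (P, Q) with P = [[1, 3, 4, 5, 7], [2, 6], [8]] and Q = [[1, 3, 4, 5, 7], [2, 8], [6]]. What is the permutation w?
Reverse the RSK construction: for i from n down to 1, find the cell of Q containing i, remove the entry at that cell from P, and reverse-bump it up through P; the value ejected from row 1 is w(i).

Step i=8: Q has 8 at row 2, column 2; remove 6 from row 2 of P and reverse-bump: 6 enters row 1 and ejects 5. So w(8) = 5. P is now [[1, 3, 4, 6, 7], [2], [8]].
Step i=7: Q has 7 at row 1, column 5; remove that cell from P, ejecting 7. So w(7) = 7. P is now [[1, 3, 4, 6], [2], [8]].
Step i=6: Q has 6 at row 3, column 1; remove 8 from row 3 of P and reverse-bump: 8 enters row 2 and ejects 2; 2 enters row 1 and ejects 1. So w(6) = 1. P is now [[2, 3, 4, 6], [8]].
Step i=5: Q has 5 at row 1, column 4; remove that cell from P, ejecting 6. So w(5) = 6. P is now [[2, 3, 4], [8]].
Step i=4: Q has 4 at row 1, column 3; remove that cell from P, ejecting 4. So w(4) = 4. P is now [[2, 3], [8]].
Step i=3: Q has 3 at row 1, column 2; remove that cell from P, ejecting 3. So w(3) = 3. P is now [[2], [8]].
Step i=2: Q has 2 at row 2, column 1; remove 8 from row 2 of P and reverse-bump: 8 enters row 1 and ejects 2. So w(2) = 2. P is now [[8]].
Step i=1: Q has 1 at row 1, column 1; remove that cell from P, ejecting 8. So w(1) = 8. P is now [].

So w = 8 2 3 4 6 1 7 5.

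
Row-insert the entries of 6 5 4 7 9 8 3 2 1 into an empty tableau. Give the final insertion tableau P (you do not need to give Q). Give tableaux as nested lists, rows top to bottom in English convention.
P = [[1, 7, 8], [2, 9], [3], [4], [5], [6]]

Insert 6: appended to row 1. P = [[6]].
Insert 5: 5 bumps 6 from row 1; 6 starts row 2. P = [[5], [6]].
Insert 4: 4 bumps 5 from row 1; 5 bumps 6 from row 2; 6 starts row 3. P = [[4], [5], [6]].
Insert 7: appended to row 1. P = [[4, 7], [5], [6]].
Insert 9: appended to row 1. P = [[4, 7, 9], [5], [6]].
Insert 8: 8 bumps 9 from row 1; 9 appends to row 2. P = [[4, 7, 8], [5, 9], [6]].
Insert 3: 3 bumps 4 from row 1; 4 bumps 5 from row 2; 5 bumps 6 from row 3; 6 starts row 4. P = [[3, 7, 8], [4, 9], [5], [6]].
Insert 2: 2 bumps 3 from row 1; 3 bumps 4 from row 2; 4 bumps 5 from row 3; 5 bumps 6 from row 4; 6 starts row 5. P = [[2, 7, 8], [3, 9], [4], [5], [6]].
Insert 1: 1 bumps 2 from row 1; 2 bumps 3 from row 2; 3 bumps 4 from row 3; 4 bumps 5 from row 4; 5 bumps 6 from row 5; 6 starts row 6. P = [[1, 7, 8], [2, 9], [3], [4], [5], [6]].

So P = [[1, 7, 8], [2, 9], [3], [4], [5], [6]].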